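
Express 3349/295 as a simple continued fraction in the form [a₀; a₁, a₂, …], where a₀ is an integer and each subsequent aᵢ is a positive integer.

[11; 2, 1, 5, 8, 2]

3349 = 11·295 + 104, so a_0 = 11
295 = 2·104 + 87, so a_1 = 2
104 = 1·87 + 17, so a_2 = 1
87 = 5·17 + 2, so a_3 = 5
17 = 8·2 + 1, so a_4 = 8
2 = 2·1 + 0, so a_5 = 2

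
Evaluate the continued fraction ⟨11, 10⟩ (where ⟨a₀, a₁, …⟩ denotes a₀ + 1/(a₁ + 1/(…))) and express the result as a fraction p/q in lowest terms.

a_0 = 11: 11/1
a_1 = 10: 111/10

111/10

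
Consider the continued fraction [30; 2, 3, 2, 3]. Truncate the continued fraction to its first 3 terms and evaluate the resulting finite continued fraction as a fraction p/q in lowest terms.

Starting at the tail and folding back:
Start with 3.
2 + 1/(3/1) = 2 + 1/3 = 7/3
30 + 1/(7/3) = 30 + 3/7 = 213/7

213/7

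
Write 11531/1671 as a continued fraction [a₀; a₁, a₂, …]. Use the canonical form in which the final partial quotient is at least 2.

[6; 1, 9, 15, 11]

Repeatedly divide and take the remainder:
11531 ÷ 1671 → quotient 6, remainder 1505
1671 ÷ 1505 → quotient 1, remainder 166
1505 ÷ 166 → quotient 9, remainder 11
166 ÷ 11 → quotient 15, remainder 1
11 ÷ 1 → quotient 11, remainder 0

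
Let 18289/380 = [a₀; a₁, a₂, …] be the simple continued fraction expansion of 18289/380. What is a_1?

⌊18289/380⌋ = 48, remainder 49
⌊380/49⌋ = 7, remainder 37

7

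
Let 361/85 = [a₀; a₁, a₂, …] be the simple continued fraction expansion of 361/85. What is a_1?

361 ÷ 85 → quotient 4, remainder 21
85 ÷ 21 → quotient 4, remainder 1

4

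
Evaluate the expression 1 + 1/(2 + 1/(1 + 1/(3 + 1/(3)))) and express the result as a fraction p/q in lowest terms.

Compute successive convergents:
a_0 = 1: 1/1
a_1 = 2: 3/2
a_2 = 1: 4/3
a_3 = 3: 15/11
a_4 = 3: 49/36

49/36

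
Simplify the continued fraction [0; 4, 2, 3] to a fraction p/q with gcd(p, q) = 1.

a_0 = 0: 0/1
a_1 = 4: 1/4
a_2 = 2: 2/9
a_3 = 3: 7/31

7/31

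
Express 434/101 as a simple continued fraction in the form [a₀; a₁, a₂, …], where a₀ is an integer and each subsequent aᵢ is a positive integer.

Apply division with remainder until the remainder is 0:
434 ÷ 101 → quotient 4, remainder 30
101 ÷ 30 → quotient 3, remainder 11
30 ÷ 11 → quotient 2, remainder 8
11 ÷ 8 → quotient 1, remainder 3
8 ÷ 3 → quotient 2, remainder 2
3 ÷ 2 → quotient 1, remainder 1
2 ÷ 1 → quotient 2, remainder 0

[4; 3, 2, 1, 2, 1, 2]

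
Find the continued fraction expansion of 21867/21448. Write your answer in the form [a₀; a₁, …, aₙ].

[1; 51, 5, 3, 3, 2, 3]

21867 = 1·21448 + 419, so a_0 = 1
21448 = 51·419 + 79, so a_1 = 51
419 = 5·79 + 24, so a_2 = 5
79 = 3·24 + 7, so a_3 = 3
24 = 3·7 + 3, so a_4 = 3
7 = 2·3 + 1, so a_5 = 2
3 = 3·1 + 0, so a_6 = 3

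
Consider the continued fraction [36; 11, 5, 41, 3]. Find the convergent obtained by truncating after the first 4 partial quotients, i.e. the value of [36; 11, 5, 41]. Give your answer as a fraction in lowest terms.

83258/2307

Work from the innermost term outward:
Start with 41.
5 + 1/(41/1) = 5 + 1/41 = 206/41
11 + 1/(206/41) = 11 + 41/206 = 2307/206
36 + 1/(2307/206) = 36 + 206/2307 = 83258/2307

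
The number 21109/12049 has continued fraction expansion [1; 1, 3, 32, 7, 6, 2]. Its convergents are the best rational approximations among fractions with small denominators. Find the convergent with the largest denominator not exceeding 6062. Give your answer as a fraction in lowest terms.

List convergents until the denominator exceeds the bound:
a_0 = 1: 1/1  (≤ bound)
a_1 = 1: 2/1  (≤ bound)
a_2 = 3: 7/4  (≤ bound)
a_3 = 32: 226/129  (≤ bound)
a_4 = 7: 1589/907  (≤ bound)
a_5 = 6: 9760/5571  (≤ bound)
a_6 = 2: 21109/12049  (> 6062, stop)

9760/5571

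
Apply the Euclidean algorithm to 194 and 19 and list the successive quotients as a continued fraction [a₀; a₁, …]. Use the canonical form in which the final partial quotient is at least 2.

⌊194/19⌋ = 10, remainder 4
⌊19/4⌋ = 4, remainder 3
⌊4/3⌋ = 1, remainder 1
⌊3/1⌋ = 3, remainder 0

[10; 4, 1, 3]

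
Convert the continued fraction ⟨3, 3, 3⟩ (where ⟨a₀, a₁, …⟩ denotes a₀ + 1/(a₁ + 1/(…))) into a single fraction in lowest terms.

33/10

Build up convergents one term at a time:
a_0 = 3: 3/1
a_1 = 3: 10/3
a_2 = 3: 33/10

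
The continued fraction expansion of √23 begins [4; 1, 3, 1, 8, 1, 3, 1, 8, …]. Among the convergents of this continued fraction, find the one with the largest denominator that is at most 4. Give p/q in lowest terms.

List convergents until the denominator exceeds the bound:
a_0 = 4: 4/1  (≤ bound)
a_1 = 1: 5/1  (≤ bound)
a_2 = 3: 19/4  (≤ bound)
a_3 = 1: 24/5  (> 4, stop)

19/4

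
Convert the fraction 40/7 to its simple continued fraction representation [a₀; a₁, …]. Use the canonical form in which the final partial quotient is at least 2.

[5; 1, 2, 2]

40 = 5·7 + 5, so a_0 = 5
7 = 1·5 + 2, so a_1 = 1
5 = 2·2 + 1, so a_2 = 2
2 = 2·1 + 0, so a_3 = 2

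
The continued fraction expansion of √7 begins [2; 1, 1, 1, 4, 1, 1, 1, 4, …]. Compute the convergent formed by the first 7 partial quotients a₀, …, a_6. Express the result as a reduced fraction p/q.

82/31

Start with 1.
1 + 1/(1/1) = 1 + 1/1 = 2/1
4 + 1/(2/1) = 4 + 1/2 = 9/2
1 + 1/(9/2) = 1 + 2/9 = 11/9
1 + 1/(11/9) = 1 + 9/11 = 20/11
1 + 1/(20/11) = 1 + 11/20 = 31/20
2 + 1/(31/20) = 2 + 20/31 = 82/31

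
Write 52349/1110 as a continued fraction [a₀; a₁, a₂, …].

[47; 6, 4, 1, 35]

Apply division with remainder until the remainder is 0:
52349 ÷ 1110 → quotient 47, remainder 179
1110 ÷ 179 → quotient 6, remainder 36
179 ÷ 36 → quotient 4, remainder 35
36 ÷ 35 → quotient 1, remainder 1
35 ÷ 1 → quotient 35, remainder 0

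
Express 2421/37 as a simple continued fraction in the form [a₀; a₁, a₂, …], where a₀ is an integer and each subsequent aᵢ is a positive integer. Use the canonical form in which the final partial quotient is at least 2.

[65; 2, 3, 5]

Run the Euclidean algorithm, recording each quotient:
2421 ÷ 37 → quotient 65, remainder 16
37 ÷ 16 → quotient 2, remainder 5
16 ÷ 5 → quotient 3, remainder 1
5 ÷ 1 → quotient 5, remainder 0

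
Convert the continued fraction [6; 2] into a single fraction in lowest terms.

Collapse the nested fraction from the inside out:
Start with 2.
6 + 1/(2/1) = 6 + 1/2 = 13/2

13/2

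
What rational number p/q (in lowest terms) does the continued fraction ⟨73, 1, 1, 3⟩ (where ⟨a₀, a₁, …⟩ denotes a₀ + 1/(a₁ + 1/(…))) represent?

a_0 = 73: 73/1
a_1 = 1: 74/1
a_2 = 1: 147/2
a_3 = 3: 515/7

515/7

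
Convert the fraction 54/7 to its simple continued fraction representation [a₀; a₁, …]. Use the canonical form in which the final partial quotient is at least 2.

[7; 1, 2, 2]

Apply division with remainder until the remainder is 0:
⌊54/7⌋ = 7, remainder 5
⌊7/5⌋ = 1, remainder 2
⌊5/2⌋ = 2, remainder 1
⌊2/1⌋ = 2, remainder 0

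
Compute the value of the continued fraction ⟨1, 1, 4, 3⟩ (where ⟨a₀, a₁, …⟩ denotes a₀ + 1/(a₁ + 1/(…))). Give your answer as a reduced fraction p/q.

29/16

Start with 3.
4 + 1/(3/1) = 4 + 1/3 = 13/3
1 + 1/(13/3) = 1 + 3/13 = 16/13
1 + 1/(16/13) = 1 + 13/16 = 29/16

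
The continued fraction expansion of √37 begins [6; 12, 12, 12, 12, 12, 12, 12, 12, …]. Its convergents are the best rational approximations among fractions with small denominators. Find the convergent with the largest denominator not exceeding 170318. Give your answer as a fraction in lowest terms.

128766/21169

a_0 = 6: 6/1  (≤ bound)
a_1 = 12: 73/12  (≤ bound)
a_2 = 12: 882/145  (≤ bound)
a_3 = 12: 10657/1752  (≤ bound)
a_4 = 12: 128766/21169  (≤ bound)
a_5 = 12: 1555849/255780  (> 170318, stop)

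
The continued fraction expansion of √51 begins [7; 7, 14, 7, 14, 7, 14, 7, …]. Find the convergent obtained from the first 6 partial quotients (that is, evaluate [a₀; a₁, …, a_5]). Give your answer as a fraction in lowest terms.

499850/69993

a_0 = 7: 7/1
a_1 = 7: 50/7
a_2 = 14: 707/99
a_3 = 7: 4999/700
a_4 = 14: 70693/9899
a_5 = 7: 499850/69993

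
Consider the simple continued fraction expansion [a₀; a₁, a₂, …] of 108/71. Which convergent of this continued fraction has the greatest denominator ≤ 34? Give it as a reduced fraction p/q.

a_0 = 1: 1/1  (≤ bound)
a_1 = 1: 2/1  (≤ bound)
a_2 = 1: 3/2  (≤ bound)
a_3 = 11: 35/23  (≤ bound)
a_4 = 3: 108/71  (> 34, stop)

35/23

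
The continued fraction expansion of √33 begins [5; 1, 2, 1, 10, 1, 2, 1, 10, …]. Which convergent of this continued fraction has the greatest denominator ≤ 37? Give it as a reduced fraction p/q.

a_0 = 5: 5/1  (≤ bound)
a_1 = 1: 6/1  (≤ bound)
a_2 = 2: 17/3  (≤ bound)
a_3 = 1: 23/4  (≤ bound)
a_4 = 10: 247/43  (> 37, stop)

23/4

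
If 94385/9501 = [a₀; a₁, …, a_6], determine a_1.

1

⌊94385/9501⌋ = 9, remainder 8876
⌊9501/8876⌋ = 1, remainder 625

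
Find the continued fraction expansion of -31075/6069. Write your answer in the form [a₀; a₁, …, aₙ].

[-6; 1, 7, 3, 5, 3, 14]

⌊-31075/6069⌋ = -6, remainder 5339
⌊6069/5339⌋ = 1, remainder 730
⌊5339/730⌋ = 7, remainder 229
⌊730/229⌋ = 3, remainder 43
⌊229/43⌋ = 5, remainder 14
⌊43/14⌋ = 3, remainder 1
⌊14/1⌋ = 14, remainder 0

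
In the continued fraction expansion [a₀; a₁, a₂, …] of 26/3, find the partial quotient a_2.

⌊26/3⌋ = 8, remainder 2
⌊3/2⌋ = 1, remainder 1
⌊2/1⌋ = 2, remainder 0

2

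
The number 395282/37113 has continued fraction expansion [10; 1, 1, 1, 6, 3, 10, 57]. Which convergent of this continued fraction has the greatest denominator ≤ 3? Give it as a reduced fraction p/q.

a_0 = 10: 10/1  (≤ bound)
a_1 = 1: 11/1  (≤ bound)
a_2 = 1: 21/2  (≤ bound)
a_3 = 1: 32/3  (≤ bound)
a_4 = 6: 213/20  (> 3, stop)

32/3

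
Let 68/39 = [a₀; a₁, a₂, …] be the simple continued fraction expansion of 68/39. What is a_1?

68 = 1·39 + 29, so a_0 = 1
39 = 1·29 + 10, so a_1 = 1

1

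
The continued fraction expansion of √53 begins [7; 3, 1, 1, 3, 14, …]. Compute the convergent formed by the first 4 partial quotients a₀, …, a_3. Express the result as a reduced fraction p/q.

51/7

Start with 1.
1 + 1/(1/1) = 1 + 1/1 = 2/1
3 + 1/(2/1) = 3 + 1/2 = 7/2
7 + 1/(7/2) = 7 + 2/7 = 51/7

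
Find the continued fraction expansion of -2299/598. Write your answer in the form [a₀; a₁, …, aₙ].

[-4; 6, 2, 3, 13]

-2299 ÷ 598 → quotient -4, remainder 93
598 ÷ 93 → quotient 6, remainder 40
93 ÷ 40 → quotient 2, remainder 13
40 ÷ 13 → quotient 3, remainder 1
13 ÷ 1 → quotient 13, remainder 0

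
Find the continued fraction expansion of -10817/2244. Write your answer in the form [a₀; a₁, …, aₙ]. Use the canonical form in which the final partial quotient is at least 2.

Apply division with remainder until the remainder is 0:
⌊-10817/2244⌋ = -5, remainder 403
⌊2244/403⌋ = 5, remainder 229
⌊403/229⌋ = 1, remainder 174
⌊229/174⌋ = 1, remainder 55
⌊174/55⌋ = 3, remainder 9
⌊55/9⌋ = 6, remainder 1
⌊9/1⌋ = 9, remainder 0

[-5; 5, 1, 1, 3, 6, 9]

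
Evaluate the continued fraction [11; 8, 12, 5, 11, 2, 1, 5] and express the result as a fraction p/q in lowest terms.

1076755/96798

Use the convergent recurrence hₖ = aₖ·hₖ₋₁ + hₖ₋₂ (and likewise for the denominators kₖ):
a_0 = 11: 11/1
a_1 = 8: 89/8
a_2 = 12: 1079/97
a_3 = 5: 5484/493
a_4 = 11: 61403/5520
a_5 = 2: 128290/11533
a_6 = 1: 189693/17053
a_7 = 5: 1076755/96798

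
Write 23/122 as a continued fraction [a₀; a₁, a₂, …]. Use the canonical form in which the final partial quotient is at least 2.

Apply division with remainder until the remainder is 0:
23 ÷ 122 → quotient 0, remainder 23
122 ÷ 23 → quotient 5, remainder 7
23 ÷ 7 → quotient 3, remainder 2
7 ÷ 2 → quotient 3, remainder 1
2 ÷ 1 → quotient 2, remainder 0

[0; 5, 3, 3, 2]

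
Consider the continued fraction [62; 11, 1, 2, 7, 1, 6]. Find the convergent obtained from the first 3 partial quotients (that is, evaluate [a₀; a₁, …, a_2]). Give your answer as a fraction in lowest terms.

745/12

Work from the innermost term outward:
Start with 1.
11 + 1/(1/1) = 11 + 1/1 = 12/1
62 + 1/(12/1) = 62 + 1/12 = 745/12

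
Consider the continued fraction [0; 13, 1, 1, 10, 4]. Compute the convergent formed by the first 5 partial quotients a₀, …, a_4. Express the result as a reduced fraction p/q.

21/284

Start with 10.
1 + 1/(10/1) = 1 + 1/10 = 11/10
1 + 1/(11/10) = 1 + 10/11 = 21/11
13 + 1/(21/11) = 13 + 11/21 = 284/21
0 + 1/(284/21) = 0 + 21/284 = 21/284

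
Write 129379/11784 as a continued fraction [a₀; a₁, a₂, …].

[10; 1, 47, 10, 4, 1, 4]

Repeatedly divide and take the remainder:
129379 = 10·11784 + 11539, so a_0 = 10
11784 = 1·11539 + 245, so a_1 = 1
11539 = 47·245 + 24, so a_2 = 47
245 = 10·24 + 5, so a_3 = 10
24 = 4·5 + 4, so a_4 = 4
5 = 1·4 + 1, so a_5 = 1
4 = 4·1 + 0, so a_6 = 4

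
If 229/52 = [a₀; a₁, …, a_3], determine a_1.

2

229 ÷ 52 → quotient 4, remainder 21
52 ÷ 21 → quotient 2, remainder 10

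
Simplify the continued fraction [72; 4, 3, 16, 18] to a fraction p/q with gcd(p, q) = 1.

Build up convergents one term at a time:
a_0 = 72: 72/1
a_1 = 4: 289/4
a_2 = 3: 939/13
a_3 = 16: 15313/212
a_4 = 18: 276573/3829

276573/3829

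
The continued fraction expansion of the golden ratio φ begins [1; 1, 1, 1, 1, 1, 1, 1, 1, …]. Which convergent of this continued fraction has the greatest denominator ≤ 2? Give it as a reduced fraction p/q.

3/2

a_0 = 1: 1/1  (≤ bound)
a_1 = 1: 2/1  (≤ bound)
a_2 = 1: 3/2  (≤ bound)
a_3 = 1: 5/3  (> 2, stop)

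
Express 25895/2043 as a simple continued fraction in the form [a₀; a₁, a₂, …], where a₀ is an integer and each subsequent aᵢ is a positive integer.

⌊25895/2043⌋ = 12, remainder 1379
⌊2043/1379⌋ = 1, remainder 664
⌊1379/664⌋ = 2, remainder 51
⌊664/51⌋ = 13, remainder 1
⌊51/1⌋ = 51, remainder 0

[12; 1, 2, 13, 51]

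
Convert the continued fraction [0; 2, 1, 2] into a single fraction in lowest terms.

a_0 = 0: 0/1
a_1 = 2: 1/2
a_2 = 1: 1/3
a_3 = 2: 3/8

3/8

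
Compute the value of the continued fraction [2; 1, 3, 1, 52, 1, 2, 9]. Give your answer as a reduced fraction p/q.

Compute successive convergents:
a_0 = 2: 2/1
a_1 = 1: 3/1
a_2 = 3: 11/4
a_3 = 1: 14/5
a_4 = 52: 739/264
a_5 = 1: 753/269
a_6 = 2: 2245/802
a_7 = 9: 20958/7487

20958/7487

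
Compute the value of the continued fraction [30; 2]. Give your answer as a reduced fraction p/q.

a_0 = 30: 30/1
a_1 = 2: 61/2

61/2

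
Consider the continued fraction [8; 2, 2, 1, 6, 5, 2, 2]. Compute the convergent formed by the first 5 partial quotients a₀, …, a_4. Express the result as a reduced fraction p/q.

a_0 = 8: 8/1
a_1 = 2: 17/2
a_2 = 2: 42/5
a_3 = 1: 59/7
a_4 = 6: 396/47

396/47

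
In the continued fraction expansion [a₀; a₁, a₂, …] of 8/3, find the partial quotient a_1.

⌊8/3⌋ = 2, remainder 2
⌊3/2⌋ = 1, remainder 1

1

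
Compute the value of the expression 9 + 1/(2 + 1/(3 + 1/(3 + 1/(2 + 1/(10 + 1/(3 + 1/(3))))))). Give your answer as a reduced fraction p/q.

a_0 = 9: 9/1
a_1 = 2: 19/2
a_2 = 3: 66/7
a_3 = 3: 217/23
a_4 = 2: 500/53
a_5 = 10: 5217/553
a_6 = 3: 16151/1712
a_7 = 3: 53670/5689

53670/5689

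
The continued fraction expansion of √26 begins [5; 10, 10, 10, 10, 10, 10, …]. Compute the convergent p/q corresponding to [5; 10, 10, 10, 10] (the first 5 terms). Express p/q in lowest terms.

52525/10301

a_0 = 5: 5/1
a_1 = 10: 51/10
a_2 = 10: 515/101
a_3 = 10: 5201/1020
a_4 = 10: 52525/10301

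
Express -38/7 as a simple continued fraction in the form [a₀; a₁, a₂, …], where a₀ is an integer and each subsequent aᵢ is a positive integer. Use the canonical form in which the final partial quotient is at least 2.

-38 = -6·7 + 4, so a_0 = -6
7 = 1·4 + 3, so a_1 = 1
4 = 1·3 + 1, so a_2 = 1
3 = 3·1 + 0, so a_3 = 3

[-6; 1, 1, 3]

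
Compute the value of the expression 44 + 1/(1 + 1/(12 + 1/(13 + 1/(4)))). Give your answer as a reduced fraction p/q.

31132/693

Build up convergents one term at a time:
a_0 = 44: 44/1
a_1 = 1: 45/1
a_2 = 12: 584/13
a_3 = 13: 7637/170
a_4 = 4: 31132/693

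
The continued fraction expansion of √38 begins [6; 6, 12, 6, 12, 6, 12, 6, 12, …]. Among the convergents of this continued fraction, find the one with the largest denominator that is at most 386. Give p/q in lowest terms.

a_0 = 6: 6/1  (≤ bound)
a_1 = 6: 37/6  (≤ bound)
a_2 = 12: 450/73  (≤ bound)
a_3 = 6: 2737/444  (> 386, stop)

450/73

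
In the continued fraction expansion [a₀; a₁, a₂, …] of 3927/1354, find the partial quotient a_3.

33

3927 ÷ 1354 → quotient 2, remainder 1219
1354 ÷ 1219 → quotient 1, remainder 135
1219 ÷ 135 → quotient 9, remainder 4
135 ÷ 4 → quotient 33, remainder 3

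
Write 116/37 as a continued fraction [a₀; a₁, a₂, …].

[3; 7, 2, 2]

⌊116/37⌋ = 3, remainder 5
⌊37/5⌋ = 7, remainder 2
⌊5/2⌋ = 2, remainder 1
⌊2/1⌋ = 2, remainder 0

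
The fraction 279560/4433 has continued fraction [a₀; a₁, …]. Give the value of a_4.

⌊279560/4433⌋ = 63, remainder 281
⌊4433/281⌋ = 15, remainder 218
⌊281/218⌋ = 1, remainder 63
⌊218/63⌋ = 3, remainder 29
⌊63/29⌋ = 2, remainder 5

2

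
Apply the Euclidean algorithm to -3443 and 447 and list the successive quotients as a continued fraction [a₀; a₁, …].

-3443 = -8·447 + 133, so a_0 = -8
447 = 3·133 + 48, so a_1 = 3
133 = 2·48 + 37, so a_2 = 2
48 = 1·37 + 11, so a_3 = 1
37 = 3·11 + 4, so a_4 = 3
11 = 2·4 + 3, so a_5 = 2
4 = 1·3 + 1, so a_6 = 1
3 = 3·1 + 0, so a_7 = 3

[-8; 3, 2, 1, 3, 2, 1, 3]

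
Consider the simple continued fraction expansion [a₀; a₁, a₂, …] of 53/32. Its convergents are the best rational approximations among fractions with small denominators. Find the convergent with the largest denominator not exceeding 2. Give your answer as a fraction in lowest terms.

3/2

List convergents until the denominator exceeds the bound:
a_0 = 1: 1/1  (≤ bound)
a_1 = 1: 2/1  (≤ bound)
a_2 = 1: 3/2  (≤ bound)
a_3 = 1: 5/3  (> 2, stop)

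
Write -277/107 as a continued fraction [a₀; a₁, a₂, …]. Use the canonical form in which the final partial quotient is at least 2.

-277 = -3·107 + 44, so a_0 = -3
107 = 2·44 + 19, so a_1 = 2
44 = 2·19 + 6, so a_2 = 2
19 = 3·6 + 1, so a_3 = 3
6 = 6·1 + 0, so a_4 = 6

[-3; 2, 2, 3, 6]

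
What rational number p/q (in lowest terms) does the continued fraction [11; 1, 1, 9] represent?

Collapse the nested fraction from the inside out:
Start with 9.
1 + 1/(9/1) = 1 + 1/9 = 10/9
1 + 1/(10/9) = 1 + 9/10 = 19/10
11 + 1/(19/10) = 11 + 10/19 = 219/19

219/19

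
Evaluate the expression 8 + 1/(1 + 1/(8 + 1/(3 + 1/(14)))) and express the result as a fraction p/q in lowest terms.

3566/401

Compute successive convergents:
a_0 = 8: 8/1
a_1 = 1: 9/1
a_2 = 8: 80/9
a_3 = 3: 249/28
a_4 = 14: 3566/401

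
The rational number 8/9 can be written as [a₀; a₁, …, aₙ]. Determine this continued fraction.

[0; 1, 8]

8 = 0·9 + 8, so a_0 = 0
9 = 1·8 + 1, so a_1 = 1
8 = 8·1 + 0, so a_2 = 8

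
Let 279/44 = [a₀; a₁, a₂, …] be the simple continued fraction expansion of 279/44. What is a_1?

279 = 6·44 + 15, so a_0 = 6
44 = 2·15 + 14, so a_1 = 2

2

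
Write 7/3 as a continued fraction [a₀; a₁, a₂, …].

[2; 3]

7 ÷ 3 → quotient 2, remainder 1
3 ÷ 1 → quotient 3, remainder 0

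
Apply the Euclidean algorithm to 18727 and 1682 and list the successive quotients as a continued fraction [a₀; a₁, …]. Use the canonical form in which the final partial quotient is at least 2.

[11; 7, 2, 9, 1, 2, 1, 2]

18727 = 11·1682 + 225, so a_0 = 11
1682 = 7·225 + 107, so a_1 = 7
225 = 2·107 + 11, so a_2 = 2
107 = 9·11 + 8, so a_3 = 9
11 = 1·8 + 3, so a_4 = 1
8 = 2·3 + 2, so a_5 = 2
3 = 1·2 + 1, so a_6 = 1
2 = 2·1 + 0, so a_7 = 2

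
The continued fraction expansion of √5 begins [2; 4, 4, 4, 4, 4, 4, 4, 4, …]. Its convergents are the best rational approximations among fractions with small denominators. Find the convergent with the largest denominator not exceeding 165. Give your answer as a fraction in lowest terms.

a_0 = 2: 2/1  (≤ bound)
a_1 = 4: 9/4  (≤ bound)
a_2 = 4: 38/17  (≤ bound)
a_3 = 4: 161/72  (≤ bound)
a_4 = 4: 682/305  (> 165, stop)

161/72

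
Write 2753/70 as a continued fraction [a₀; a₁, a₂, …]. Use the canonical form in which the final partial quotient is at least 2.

[39; 3, 23]

⌊2753/70⌋ = 39, remainder 23
⌊70/23⌋ = 3, remainder 1
⌊23/1⌋ = 23, remainder 0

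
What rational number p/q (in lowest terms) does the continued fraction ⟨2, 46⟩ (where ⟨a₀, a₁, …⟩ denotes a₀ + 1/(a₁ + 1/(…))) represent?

93/46

Start with 46.
2 + 1/(46/1) = 2 + 1/46 = 93/46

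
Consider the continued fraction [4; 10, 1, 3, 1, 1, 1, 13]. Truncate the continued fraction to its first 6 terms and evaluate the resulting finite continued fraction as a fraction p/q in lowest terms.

Work from the innermost term outward:
Start with 1.
1 + 1/(1/1) = 1 + 1/1 = 2/1
3 + 1/(2/1) = 3 + 1/2 = 7/2
1 + 1/(7/2) = 1 + 2/7 = 9/7
10 + 1/(9/7) = 10 + 7/9 = 97/9
4 + 1/(97/9) = 4 + 9/97 = 397/97

397/97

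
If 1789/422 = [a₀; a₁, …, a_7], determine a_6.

1

Repeatedly divide and take the remainder:
1789 ÷ 422 → quotient 4, remainder 101
422 ÷ 101 → quotient 4, remainder 18
101 ÷ 18 → quotient 5, remainder 11
18 ÷ 11 → quotient 1, remainder 7
11 ÷ 7 → quotient 1, remainder 4
7 ÷ 4 → quotient 1, remainder 3
4 ÷ 3 → quotient 1, remainder 1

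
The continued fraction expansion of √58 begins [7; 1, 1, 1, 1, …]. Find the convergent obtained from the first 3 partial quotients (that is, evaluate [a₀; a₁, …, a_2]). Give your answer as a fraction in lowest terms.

15/2

Build up convergents one term at a time:
a_0 = 7: 7/1
a_1 = 1: 8/1
a_2 = 1: 15/2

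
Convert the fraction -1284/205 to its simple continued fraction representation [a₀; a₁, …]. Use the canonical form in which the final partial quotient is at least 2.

Apply division with remainder until the remainder is 0:
-1284 ÷ 205 → quotient -7, remainder 151
205 ÷ 151 → quotient 1, remainder 54
151 ÷ 54 → quotient 2, remainder 43
54 ÷ 43 → quotient 1, remainder 11
43 ÷ 11 → quotient 3, remainder 10
11 ÷ 10 → quotient 1, remainder 1
10 ÷ 1 → quotient 10, remainder 0

[-7; 1, 2, 1, 3, 1, 10]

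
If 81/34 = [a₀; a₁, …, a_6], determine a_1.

2

Apply division with remainder until the remainder is 0:
81 ÷ 34 → quotient 2, remainder 13
34 ÷ 13 → quotient 2, remainder 8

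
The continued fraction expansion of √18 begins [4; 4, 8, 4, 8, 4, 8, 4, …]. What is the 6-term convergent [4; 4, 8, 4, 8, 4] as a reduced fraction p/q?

Work from the innermost term outward:
Start with 4.
8 + 1/(4/1) = 8 + 1/4 = 33/4
4 + 1/(33/4) = 4 + 4/33 = 136/33
8 + 1/(136/33) = 8 + 33/136 = 1121/136
4 + 1/(1121/136) = 4 + 136/1121 = 4620/1121
4 + 1/(4620/1121) = 4 + 1121/4620 = 19601/4620

19601/4620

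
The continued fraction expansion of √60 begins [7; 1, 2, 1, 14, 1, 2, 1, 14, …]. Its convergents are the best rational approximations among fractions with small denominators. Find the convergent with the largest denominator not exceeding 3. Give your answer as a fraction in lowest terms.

23/3

a_0 = 7: 7/1  (≤ bound)
a_1 = 1: 8/1  (≤ bound)
a_2 = 2: 23/3  (≤ bound)
a_3 = 1: 31/4  (> 3, stop)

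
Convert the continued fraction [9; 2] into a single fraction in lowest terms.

19/2

Start with 2.
9 + 1/(2/1) = 9 + 1/2 = 19/2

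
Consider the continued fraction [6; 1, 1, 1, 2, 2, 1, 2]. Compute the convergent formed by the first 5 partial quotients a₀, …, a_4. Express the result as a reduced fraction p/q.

53/8

Start with 2.
1 + 1/(2/1) = 1 + 1/2 = 3/2
1 + 1/(3/2) = 1 + 2/3 = 5/3
1 + 1/(5/3) = 1 + 3/5 = 8/5
6 + 1/(8/5) = 6 + 5/8 = 53/8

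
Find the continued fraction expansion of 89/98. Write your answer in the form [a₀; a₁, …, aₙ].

[0; 1, 9, 1, 8]

89 = 0·98 + 89, so a_0 = 0
98 = 1·89 + 9, so a_1 = 1
89 = 9·9 + 8, so a_2 = 9
9 = 1·8 + 1, so a_3 = 1
8 = 8·1 + 0, so a_4 = 8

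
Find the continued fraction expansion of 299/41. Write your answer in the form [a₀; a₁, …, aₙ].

[7; 3, 2, 2, 2]

⌊299/41⌋ = 7, remainder 12
⌊41/12⌋ = 3, remainder 5
⌊12/5⌋ = 2, remainder 2
⌊5/2⌋ = 2, remainder 1
⌊2/1⌋ = 2, remainder 0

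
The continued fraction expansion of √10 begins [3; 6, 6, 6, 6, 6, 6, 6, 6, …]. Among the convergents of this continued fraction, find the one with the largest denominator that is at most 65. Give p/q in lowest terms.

117/37

List convergents until the denominator exceeds the bound:
a_0 = 3: 3/1  (≤ bound)
a_1 = 6: 19/6  (≤ bound)
a_2 = 6: 117/37  (≤ bound)
a_3 = 6: 721/228  (> 65, stop)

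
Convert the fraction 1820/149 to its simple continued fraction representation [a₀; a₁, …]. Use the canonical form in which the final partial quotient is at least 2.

⌊1820/149⌋ = 12, remainder 32
⌊149/32⌋ = 4, remainder 21
⌊32/21⌋ = 1, remainder 11
⌊21/11⌋ = 1, remainder 10
⌊11/10⌋ = 1, remainder 1
⌊10/1⌋ = 10, remainder 0

[12; 4, 1, 1, 1, 10]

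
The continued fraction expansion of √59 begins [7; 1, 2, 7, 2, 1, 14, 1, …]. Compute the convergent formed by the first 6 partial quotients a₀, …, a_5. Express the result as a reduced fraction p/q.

530/69

Build up convergents one term at a time:
a_0 = 7: 7/1
a_1 = 1: 8/1
a_2 = 2: 23/3
a_3 = 7: 169/22
a_4 = 2: 361/47
a_5 = 1: 530/69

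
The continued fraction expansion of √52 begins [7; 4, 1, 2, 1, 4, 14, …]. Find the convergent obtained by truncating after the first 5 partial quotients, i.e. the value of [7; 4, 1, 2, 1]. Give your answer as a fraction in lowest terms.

137/19

Start with 1.
2 + 1/(1/1) = 2 + 1/1 = 3/1
1 + 1/(3/1) = 1 + 1/3 = 4/3
4 + 1/(4/3) = 4 + 3/4 = 19/4
7 + 1/(19/4) = 7 + 4/19 = 137/19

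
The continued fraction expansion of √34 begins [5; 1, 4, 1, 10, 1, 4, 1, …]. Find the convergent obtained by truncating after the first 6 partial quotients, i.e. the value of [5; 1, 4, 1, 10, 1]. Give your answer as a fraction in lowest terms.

414/71

a_0 = 5: 5/1
a_1 = 1: 6/1
a_2 = 4: 29/5
a_3 = 1: 35/6
a_4 = 10: 379/65
a_5 = 1: 414/71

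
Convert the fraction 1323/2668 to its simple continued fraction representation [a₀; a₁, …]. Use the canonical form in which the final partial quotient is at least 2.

[0; 2, 60, 7, 3]

1323 = 0·2668 + 1323, so a_0 = 0
2668 = 2·1323 + 22, so a_1 = 2
1323 = 60·22 + 3, so a_2 = 60
22 = 7·3 + 1, so a_3 = 7
3 = 3·1 + 0, so a_4 = 3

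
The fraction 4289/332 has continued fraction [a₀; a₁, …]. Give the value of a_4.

4289 ÷ 332 → quotient 12, remainder 305
332 ÷ 305 → quotient 1, remainder 27
305 ÷ 27 → quotient 11, remainder 8
27 ÷ 8 → quotient 3, remainder 3
8 ÷ 3 → quotient 2, remainder 2

2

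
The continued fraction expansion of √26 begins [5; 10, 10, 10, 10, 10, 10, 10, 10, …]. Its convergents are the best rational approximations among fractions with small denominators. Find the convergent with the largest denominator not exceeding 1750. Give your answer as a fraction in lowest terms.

5201/1020

a_0 = 5: 5/1  (≤ bound)
a_1 = 10: 51/10  (≤ bound)
a_2 = 10: 515/101  (≤ bound)
a_3 = 10: 5201/1020  (≤ bound)
a_4 = 10: 52525/10301  (> 1750, stop)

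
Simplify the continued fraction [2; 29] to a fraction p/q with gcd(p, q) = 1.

59/29

Starting at the tail and folding back:
Start with 29.
2 + 1/(29/1) = 2 + 1/29 = 59/29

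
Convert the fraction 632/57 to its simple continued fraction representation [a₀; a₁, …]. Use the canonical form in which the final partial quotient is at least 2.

Repeatedly divide and take the remainder:
632 = 11·57 + 5, so a_0 = 11
57 = 11·5 + 2, so a_1 = 11
5 = 2·2 + 1, so a_2 = 2
2 = 2·1 + 0, so a_3 = 2

[11; 11, 2, 2]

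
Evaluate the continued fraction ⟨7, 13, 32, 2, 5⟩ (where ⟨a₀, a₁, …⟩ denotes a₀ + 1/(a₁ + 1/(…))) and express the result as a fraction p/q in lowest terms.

32921/4652

Start with 5.
2 + 1/(5/1) = 2 + 1/5 = 11/5
32 + 1/(11/5) = 32 + 5/11 = 357/11
13 + 1/(357/11) = 13 + 11/357 = 4652/357
7 + 1/(4652/357) = 7 + 357/4652 = 32921/4652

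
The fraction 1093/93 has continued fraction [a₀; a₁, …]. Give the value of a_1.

1

Apply division with remainder until the remainder is 0:
1093 ÷ 93 → quotient 11, remainder 70
93 ÷ 70 → quotient 1, remainder 23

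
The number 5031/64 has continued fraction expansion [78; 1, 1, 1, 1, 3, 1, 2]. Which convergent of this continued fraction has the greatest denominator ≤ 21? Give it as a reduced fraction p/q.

List convergents until the denominator exceeds the bound:
a_0 = 78: 78/1  (≤ bound)
a_1 = 1: 79/1  (≤ bound)
a_2 = 1: 157/2  (≤ bound)
a_3 = 1: 236/3  (≤ bound)
a_4 = 1: 393/5  (≤ bound)
a_5 = 3: 1415/18  (≤ bound)
a_6 = 1: 1808/23  (> 21, stop)

1415/18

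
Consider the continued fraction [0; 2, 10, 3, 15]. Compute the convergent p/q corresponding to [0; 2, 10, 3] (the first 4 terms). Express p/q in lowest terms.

Starting at the tail and folding back:
Start with 3.
10 + 1/(3/1) = 10 + 1/3 = 31/3
2 + 1/(31/3) = 2 + 3/31 = 65/31
0 + 1/(65/31) = 0 + 31/65 = 31/65

31/65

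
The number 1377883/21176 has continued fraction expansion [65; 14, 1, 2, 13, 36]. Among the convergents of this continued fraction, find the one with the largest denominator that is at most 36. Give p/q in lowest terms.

976/15

List convergents until the denominator exceeds the bound:
a_0 = 65: 65/1  (≤ bound)
a_1 = 14: 911/14  (≤ bound)
a_2 = 1: 976/15  (≤ bound)
a_3 = 2: 2863/44  (> 36, stop)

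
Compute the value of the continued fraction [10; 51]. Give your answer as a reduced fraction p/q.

511/51

Collapse the nested fraction from the inside out:
Start with 51.
10 + 1/(51/1) = 10 + 1/51 = 511/51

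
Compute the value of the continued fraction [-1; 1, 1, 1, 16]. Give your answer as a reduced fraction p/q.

Collapse the nested fraction from the inside out:
Start with 16.
1 + 1/(16/1) = 1 + 1/16 = 17/16
1 + 1/(17/16) = 1 + 16/17 = 33/17
1 + 1/(33/17) = 1 + 17/33 = 50/33
-1 + 1/(50/33) = -1 + 33/50 = -17/50

-17/50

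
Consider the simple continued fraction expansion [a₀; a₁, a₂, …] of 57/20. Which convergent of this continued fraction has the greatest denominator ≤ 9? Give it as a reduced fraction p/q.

List convergents until the denominator exceeds the bound:
a_0 = 2: 2/1  (≤ bound)
a_1 = 1: 3/1  (≤ bound)
a_2 = 5: 17/6  (≤ bound)
a_3 = 1: 20/7  (≤ bound)
a_4 = 2: 57/20  (> 9, stop)

20/7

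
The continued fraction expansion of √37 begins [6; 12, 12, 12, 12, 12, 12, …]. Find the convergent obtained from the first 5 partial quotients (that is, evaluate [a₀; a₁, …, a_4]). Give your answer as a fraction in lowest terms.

Build up convergents one term at a time:
a_0 = 6: 6/1
a_1 = 12: 73/12
a_2 = 12: 882/145
a_3 = 12: 10657/1752
a_4 = 12: 128766/21169

128766/21169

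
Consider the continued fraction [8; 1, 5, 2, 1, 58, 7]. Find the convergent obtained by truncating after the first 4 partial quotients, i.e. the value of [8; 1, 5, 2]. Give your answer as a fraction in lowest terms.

Start with 2.
5 + 1/(2/1) = 5 + 1/2 = 11/2
1 + 1/(11/2) = 1 + 2/11 = 13/11
8 + 1/(13/11) = 8 + 11/13 = 115/13

115/13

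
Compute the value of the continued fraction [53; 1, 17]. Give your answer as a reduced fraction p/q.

Work from the innermost term outward:
Start with 17.
1 + 1/(17/1) = 1 + 1/17 = 18/17
53 + 1/(18/17) = 53 + 17/18 = 971/18

971/18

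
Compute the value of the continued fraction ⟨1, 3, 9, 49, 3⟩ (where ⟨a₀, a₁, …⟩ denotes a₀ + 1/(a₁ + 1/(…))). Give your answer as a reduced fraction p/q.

5488/4153

a_0 = 1: 1/1
a_1 = 3: 4/3
a_2 = 9: 37/28
a_3 = 49: 1817/1375
a_4 = 3: 5488/4153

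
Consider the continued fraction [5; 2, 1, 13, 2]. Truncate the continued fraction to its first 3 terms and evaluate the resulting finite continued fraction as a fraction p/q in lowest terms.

Starting at the tail and folding back:
Start with 1.
2 + 1/(1/1) = 2 + 1/1 = 3/1
5 + 1/(3/1) = 5 + 1/3 = 16/3

16/3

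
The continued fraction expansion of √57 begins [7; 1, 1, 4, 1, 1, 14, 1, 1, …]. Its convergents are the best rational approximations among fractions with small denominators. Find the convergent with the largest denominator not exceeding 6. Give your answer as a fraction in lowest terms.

a_0 = 7: 7/1  (≤ bound)
a_1 = 1: 8/1  (≤ bound)
a_2 = 1: 15/2  (≤ bound)
a_3 = 4: 68/9  (> 6, stop)

15/2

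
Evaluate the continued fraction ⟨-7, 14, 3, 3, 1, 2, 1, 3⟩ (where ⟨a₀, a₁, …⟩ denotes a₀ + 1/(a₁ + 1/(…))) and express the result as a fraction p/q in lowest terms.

-18143/2618

Compute successive convergents:
a_0 = -7: -7/1
a_1 = 14: -97/14
a_2 = 3: -298/43
a_3 = 3: -991/143
a_4 = 1: -1289/186
a_5 = 2: -3569/515
a_6 = 1: -4858/701
a_7 = 3: -18143/2618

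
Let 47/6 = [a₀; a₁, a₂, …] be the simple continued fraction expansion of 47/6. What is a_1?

1

⌊47/6⌋ = 7, remainder 5
⌊6/5⌋ = 1, remainder 1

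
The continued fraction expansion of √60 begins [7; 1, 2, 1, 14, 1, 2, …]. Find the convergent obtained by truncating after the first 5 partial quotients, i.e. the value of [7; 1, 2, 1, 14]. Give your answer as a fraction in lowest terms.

457/59

Starting at the tail and folding back:
Start with 14.
1 + 1/(14/1) = 1 + 1/14 = 15/14
2 + 1/(15/14) = 2 + 14/15 = 44/15
1 + 1/(44/15) = 1 + 15/44 = 59/44
7 + 1/(59/44) = 7 + 44/59 = 457/59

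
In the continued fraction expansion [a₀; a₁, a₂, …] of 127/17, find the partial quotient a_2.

8

127 ÷ 17 → quotient 7, remainder 8
17 ÷ 8 → quotient 2, remainder 1
8 ÷ 1 → quotient 8, remainder 0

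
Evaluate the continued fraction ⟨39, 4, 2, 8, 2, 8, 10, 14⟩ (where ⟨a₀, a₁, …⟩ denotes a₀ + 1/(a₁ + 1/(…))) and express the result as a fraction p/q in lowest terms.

7632051/194578

Compute successive convergents:
a_0 = 39: 39/1
a_1 = 4: 157/4
a_2 = 2: 353/9
a_3 = 8: 2981/76
a_4 = 2: 6315/161
a_5 = 8: 53501/1364
a_6 = 10: 541325/13801
a_7 = 14: 7632051/194578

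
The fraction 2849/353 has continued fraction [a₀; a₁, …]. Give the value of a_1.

14

Repeatedly divide and take the remainder:
⌊2849/353⌋ = 8, remainder 25
⌊353/25⌋ = 14, remainder 3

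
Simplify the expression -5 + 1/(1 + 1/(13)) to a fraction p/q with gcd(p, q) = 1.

a_0 = -5: -5/1
a_1 = 1: -4/1
a_2 = 13: -57/14

-57/14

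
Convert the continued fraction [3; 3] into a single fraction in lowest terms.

Build up convergents one term at a time:
a_0 = 3: 3/1
a_1 = 3: 10/3

10/3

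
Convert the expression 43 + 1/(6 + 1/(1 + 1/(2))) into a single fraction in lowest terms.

Work from the innermost term outward:
Start with 2.
1 + 1/(2/1) = 1 + 1/2 = 3/2
6 + 1/(3/2) = 6 + 2/3 = 20/3
43 + 1/(20/3) = 43 + 3/20 = 863/20

863/20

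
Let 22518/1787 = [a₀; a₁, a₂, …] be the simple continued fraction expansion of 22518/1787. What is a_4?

Repeatedly divide and take the remainder:
22518 ÷ 1787 → quotient 12, remainder 1074
1787 ÷ 1074 → quotient 1, remainder 713
1074 ÷ 713 → quotient 1, remainder 361
713 ÷ 361 → quotient 1, remainder 352
361 ÷ 352 → quotient 1, remainder 9

1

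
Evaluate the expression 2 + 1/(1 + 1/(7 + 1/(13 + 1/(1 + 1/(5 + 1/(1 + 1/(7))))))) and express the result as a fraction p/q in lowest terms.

Use the convergent recurrence hₖ = aₖ·hₖ₋₁ + hₖ₋₂ (and likewise for the denominators kₖ):
a_0 = 2: 2/1
a_1 = 1: 3/1
a_2 = 7: 23/8
a_3 = 13: 302/105
a_4 = 1: 325/113
a_5 = 5: 1927/670
a_6 = 1: 2252/783
a_7 = 7: 17691/6151

17691/6151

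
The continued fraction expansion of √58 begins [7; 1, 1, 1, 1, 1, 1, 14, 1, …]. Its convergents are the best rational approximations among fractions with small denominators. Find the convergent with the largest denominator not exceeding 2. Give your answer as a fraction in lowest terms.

a_0 = 7: 7/1  (≤ bound)
a_1 = 1: 8/1  (≤ bound)
a_2 = 1: 15/2  (≤ bound)
a_3 = 1: 23/3  (> 2, stop)

15/2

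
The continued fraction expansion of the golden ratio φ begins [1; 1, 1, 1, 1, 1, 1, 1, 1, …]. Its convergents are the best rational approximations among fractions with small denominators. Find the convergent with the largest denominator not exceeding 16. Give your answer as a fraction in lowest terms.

21/13

List convergents until the denominator exceeds the bound:
a_0 = 1: 1/1  (≤ bound)
a_1 = 1: 2/1  (≤ bound)
a_2 = 1: 3/2  (≤ bound)
a_3 = 1: 5/3  (≤ bound)
a_4 = 1: 8/5  (≤ bound)
a_5 = 1: 13/8  (≤ bound)
a_6 = 1: 21/13  (≤ bound)
a_7 = 1: 34/21  (> 16, stop)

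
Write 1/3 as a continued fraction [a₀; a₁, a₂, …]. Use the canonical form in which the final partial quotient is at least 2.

[0; 3]

1 = 0·3 + 1, so a_0 = 0
3 = 3·1 + 0, so a_1 = 3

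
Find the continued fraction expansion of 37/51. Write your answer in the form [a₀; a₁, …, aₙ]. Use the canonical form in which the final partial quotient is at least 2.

Apply division with remainder until the remainder is 0:
37 = 0·51 + 37, so a_0 = 0
51 = 1·37 + 14, so a_1 = 1
37 = 2·14 + 9, so a_2 = 2
14 = 1·9 + 5, so a_3 = 1
9 = 1·5 + 4, so a_4 = 1
5 = 1·4 + 1, so a_5 = 1
4 = 4·1 + 0, so a_6 = 4

[0; 1, 2, 1, 1, 1, 4]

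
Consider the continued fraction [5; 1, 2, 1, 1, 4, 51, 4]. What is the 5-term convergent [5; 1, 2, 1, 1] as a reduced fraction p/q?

40/7

Build up convergents one term at a time:
a_0 = 5: 5/1
a_1 = 1: 6/1
a_2 = 2: 17/3
a_3 = 1: 23/4
a_4 = 1: 40/7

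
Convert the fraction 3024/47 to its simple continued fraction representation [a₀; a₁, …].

3024 ÷ 47 → quotient 64, remainder 16
47 ÷ 16 → quotient 2, remainder 15
16 ÷ 15 → quotient 1, remainder 1
15 ÷ 1 → quotient 15, remainder 0

[64; 2, 1, 15]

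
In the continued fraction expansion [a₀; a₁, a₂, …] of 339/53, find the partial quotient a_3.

1

⌊339/53⌋ = 6, remainder 21
⌊53/21⌋ = 2, remainder 11
⌊21/11⌋ = 1, remainder 10
⌊11/10⌋ = 1, remainder 1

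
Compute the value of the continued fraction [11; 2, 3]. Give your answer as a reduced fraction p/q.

a_0 = 11: 11/1
a_1 = 2: 23/2
a_2 = 3: 80/7

80/7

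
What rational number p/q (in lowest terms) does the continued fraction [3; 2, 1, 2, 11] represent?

307/91

a_0 = 3: 3/1
a_1 = 2: 7/2
a_2 = 1: 10/3
a_3 = 2: 27/8
a_4 = 11: 307/91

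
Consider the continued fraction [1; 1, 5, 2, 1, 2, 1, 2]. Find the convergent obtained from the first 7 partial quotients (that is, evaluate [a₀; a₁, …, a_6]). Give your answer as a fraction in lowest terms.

Start with 1.
2 + 1/(1/1) = 2 + 1/1 = 3/1
1 + 1/(3/1) = 1 + 1/3 = 4/3
2 + 1/(4/3) = 2 + 3/4 = 11/4
5 + 1/(11/4) = 5 + 4/11 = 59/11
1 + 1/(59/11) = 1 + 11/59 = 70/59
1 + 1/(70/59) = 1 + 59/70 = 129/70

129/70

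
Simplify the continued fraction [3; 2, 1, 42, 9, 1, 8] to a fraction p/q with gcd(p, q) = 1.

Start with 8.
1 + 1/(8/1) = 1 + 1/8 = 9/8
9 + 1/(9/8) = 9 + 8/9 = 89/9
42 + 1/(89/9) = 42 + 9/89 = 3747/89
1 + 1/(3747/89) = 1 + 89/3747 = 3836/3747
2 + 1/(3836/3747) = 2 + 3747/3836 = 11419/3836
3 + 1/(11419/3836) = 3 + 3836/11419 = 38093/11419

38093/11419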